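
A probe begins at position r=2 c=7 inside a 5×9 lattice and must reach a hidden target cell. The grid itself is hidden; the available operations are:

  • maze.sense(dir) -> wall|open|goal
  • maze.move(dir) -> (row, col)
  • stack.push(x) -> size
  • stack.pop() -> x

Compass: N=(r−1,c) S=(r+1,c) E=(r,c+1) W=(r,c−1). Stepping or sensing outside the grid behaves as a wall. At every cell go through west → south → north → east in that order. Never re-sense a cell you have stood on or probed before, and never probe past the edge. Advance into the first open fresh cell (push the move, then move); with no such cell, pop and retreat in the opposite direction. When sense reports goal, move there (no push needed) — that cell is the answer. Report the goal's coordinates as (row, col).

;; sense(west) -> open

;; push(west) -> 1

;; move(west) -> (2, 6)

;; sense(west) -> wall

;; sense(south) -> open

;; push(south) -> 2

;; move(south) -> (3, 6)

;; sense(west) -> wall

;; sense(south) -> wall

;; sense(east) -> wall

;; pop() -> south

;; move(north) -> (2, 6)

;; sense(north) -> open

;; push(north) -> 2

;; move(north) -> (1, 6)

;; sense(west) -> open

;; push(west) -> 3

;; move(west) -> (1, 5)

;; sense(west) -> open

;; push(west) -> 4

;; move(west) -> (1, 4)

;; sense(west) -> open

;; push(west) -> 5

;; move(west) -> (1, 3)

;; sense(west) -> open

;; push(west) -> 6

;; move(west) -> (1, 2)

;; sense(west) -> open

;; push(west) -> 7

;; move(west) -> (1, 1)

;; sense(west) -> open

;; push(west) -> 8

;; move(west) -> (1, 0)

;; sense(south) -> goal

;; move(south) -> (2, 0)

Answer: (2, 0)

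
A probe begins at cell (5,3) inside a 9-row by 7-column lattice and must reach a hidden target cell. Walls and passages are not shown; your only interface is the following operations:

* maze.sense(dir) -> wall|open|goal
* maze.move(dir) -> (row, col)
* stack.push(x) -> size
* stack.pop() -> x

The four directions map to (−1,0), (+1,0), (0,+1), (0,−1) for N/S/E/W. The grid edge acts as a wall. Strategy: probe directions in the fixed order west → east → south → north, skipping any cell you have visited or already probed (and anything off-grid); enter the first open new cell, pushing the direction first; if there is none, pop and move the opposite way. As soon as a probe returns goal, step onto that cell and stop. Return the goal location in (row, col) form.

==> sense(dir: west)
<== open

==> push(x: west)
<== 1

==> move(dir: west)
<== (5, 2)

==> sense(dir: west)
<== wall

==> sense(dir: south)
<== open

==> push(x: south)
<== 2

==> move(dir: south)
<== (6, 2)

==> sense(dir: west)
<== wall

==> sense(dir: east)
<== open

==> push(x: east)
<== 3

==> move(dir: east)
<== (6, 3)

==> sense(dir: east)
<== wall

==> sense(dir: south)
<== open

==> push(x: south)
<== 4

==> move(dir: south)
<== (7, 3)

==> sense(dir: west)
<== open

==> push(x: west)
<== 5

==> move(dir: west)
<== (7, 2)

==> sense(dir: west)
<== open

==> push(x: west)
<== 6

==> move(dir: west)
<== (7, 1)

==> sense(dir: west)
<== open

==> push(x: west)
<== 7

==> move(dir: west)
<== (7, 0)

==> sense(dir: south)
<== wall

==> sense(dir: north)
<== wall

==> pop()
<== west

==> move(dir: east)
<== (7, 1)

==> sense(dir: south)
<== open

==> push(x: south)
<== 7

==> move(dir: south)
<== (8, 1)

==> sense(dir: east)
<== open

==> push(x: east)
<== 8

==> move(dir: east)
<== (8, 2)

==> sense(dir: east)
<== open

==> push(x: east)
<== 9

==> move(dir: east)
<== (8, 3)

==> sense(dir: east)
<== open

==> push(x: east)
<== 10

==> move(dir: east)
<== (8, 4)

==> sense(dir: east)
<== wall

==> sense(dir: north)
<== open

==> push(x: north)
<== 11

==> move(dir: north)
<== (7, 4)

==> sense(dir: east)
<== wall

==> pop()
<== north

==> move(dir: south)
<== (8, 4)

==> pop()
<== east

==> move(dir: west)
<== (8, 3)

==> pop()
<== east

==> move(dir: west)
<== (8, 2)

==> pop()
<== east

==> move(dir: west)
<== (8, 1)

==> pop()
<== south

==> move(dir: north)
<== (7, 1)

==> pop()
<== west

==> move(dir: east)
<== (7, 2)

==> pop()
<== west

==> move(dir: east)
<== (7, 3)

==> pop()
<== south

==> move(dir: north)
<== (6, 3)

==> pop()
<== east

==> move(dir: west)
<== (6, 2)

==> pop()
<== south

==> move(dir: north)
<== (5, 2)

==> sense(dir: north)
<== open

==> push(x: north)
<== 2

==> move(dir: north)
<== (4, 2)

==> sense(dir: west)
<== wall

==> sense(dir: east)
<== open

==> push(x: east)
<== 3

==> move(dir: east)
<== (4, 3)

==> sense(dir: east)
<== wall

==> sense(dir: north)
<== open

==> push(x: north)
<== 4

==> move(dir: north)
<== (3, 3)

==> sense(dir: west)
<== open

==> push(x: west)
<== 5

==> move(dir: west)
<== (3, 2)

==> sense(dir: west)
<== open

==> push(x: west)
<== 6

==> move(dir: west)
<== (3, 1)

==> sense(dir: west)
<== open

==> push(x: west)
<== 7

==> move(dir: west)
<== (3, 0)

==> sense(dir: south)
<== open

==> push(x: south)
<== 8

==> move(dir: south)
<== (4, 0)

==> sense(dir: south)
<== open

==> push(x: south)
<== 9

==> move(dir: south)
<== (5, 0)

==> pop()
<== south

==> move(dir: north)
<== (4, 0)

==> pop()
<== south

==> move(dir: north)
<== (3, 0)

==> sense(dir: north)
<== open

==> push(x: north)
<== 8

==> move(dir: north)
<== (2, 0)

==> sense(dir: east)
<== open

==> push(x: east)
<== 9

==> move(dir: east)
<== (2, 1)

==> sense(dir: east)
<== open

==> push(x: east)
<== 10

==> move(dir: east)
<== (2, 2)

==> sense(dir: east)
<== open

==> push(x: east)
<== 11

==> move(dir: east)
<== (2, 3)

==> sense(dir: east)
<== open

==> push(x: east)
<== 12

==> move(dir: east)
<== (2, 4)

==> sense(dir: east)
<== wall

==> sense(dir: south)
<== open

==> push(x: south)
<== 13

==> move(dir: south)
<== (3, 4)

==> sense(dir: east)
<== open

==> push(x: east)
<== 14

==> move(dir: east)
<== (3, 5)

==> sense(dir: east)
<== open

==> push(x: east)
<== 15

==> move(dir: east)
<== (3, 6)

==> sense(dir: south)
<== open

==> push(x: south)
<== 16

==> move(dir: south)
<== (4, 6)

==> sense(dir: west)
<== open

==> push(x: west)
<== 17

==> move(dir: west)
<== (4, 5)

==> sense(dir: south)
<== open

==> push(x: south)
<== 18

==> move(dir: south)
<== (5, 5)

==> sense(dir: west)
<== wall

==> sense(dir: east)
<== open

==> push(x: east)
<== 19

==> move(dir: east)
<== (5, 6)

==> sense(dir: south)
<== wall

==> pop()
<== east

==> move(dir: west)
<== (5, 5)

==> sense(dir: south)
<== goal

==> move(dir: south)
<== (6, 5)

Answer: (6, 5)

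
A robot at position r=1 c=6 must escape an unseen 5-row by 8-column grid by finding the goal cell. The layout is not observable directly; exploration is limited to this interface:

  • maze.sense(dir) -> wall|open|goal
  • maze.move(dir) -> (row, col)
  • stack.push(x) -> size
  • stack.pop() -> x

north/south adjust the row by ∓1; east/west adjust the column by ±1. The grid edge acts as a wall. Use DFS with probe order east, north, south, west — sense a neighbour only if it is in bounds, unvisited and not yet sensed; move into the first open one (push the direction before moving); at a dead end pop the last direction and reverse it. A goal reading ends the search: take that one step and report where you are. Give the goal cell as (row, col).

>>> maze.sense dir=east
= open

>>> stack.push x=east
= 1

>>> maze.move dir=east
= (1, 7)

>>> maze.sense dir=north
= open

>>> stack.push x=north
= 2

>>> maze.move dir=north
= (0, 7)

>>> maze.sense dir=west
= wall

>>> stack.pop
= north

>>> maze.move dir=south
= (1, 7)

>>> maze.sense dir=south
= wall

>>> stack.pop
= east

>>> maze.move dir=west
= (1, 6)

>>> maze.sense dir=south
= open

>>> stack.push x=south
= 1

>>> maze.move dir=south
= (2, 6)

>>> maze.sense dir=south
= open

>>> stack.push x=south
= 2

>>> maze.move dir=south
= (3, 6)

>>> maze.sense dir=east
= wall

>>> maze.sense dir=south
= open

>>> stack.push x=south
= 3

>>> maze.move dir=south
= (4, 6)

>>> maze.sense dir=east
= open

>>> stack.push x=east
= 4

>>> maze.move dir=east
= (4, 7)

>>> stack.pop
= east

>>> maze.move dir=west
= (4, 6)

>>> maze.sense dir=west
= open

>>> stack.push x=west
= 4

>>> maze.move dir=west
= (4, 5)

>>> maze.sense dir=north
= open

>>> stack.push x=north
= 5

>>> maze.move dir=north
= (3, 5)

>>> maze.sense dir=north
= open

>>> stack.push x=north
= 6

>>> maze.move dir=north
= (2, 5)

>>> maze.sense dir=north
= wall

>>> maze.sense dir=west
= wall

>>> stack.pop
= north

>>> maze.move dir=south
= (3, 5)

>>> maze.sense dir=west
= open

>>> stack.push x=west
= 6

>>> maze.move dir=west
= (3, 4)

>>> maze.sense dir=south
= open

>>> stack.push x=south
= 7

>>> maze.move dir=south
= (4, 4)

>>> maze.sense dir=west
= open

>>> stack.push x=west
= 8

>>> maze.move dir=west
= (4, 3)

>>> maze.sense dir=north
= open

>>> stack.push x=north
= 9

>>> maze.move dir=north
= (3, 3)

>>> maze.sense dir=north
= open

>>> stack.push x=north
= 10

>>> maze.move dir=north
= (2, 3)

>>> maze.sense dir=north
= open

>>> stack.push x=north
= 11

>>> maze.move dir=north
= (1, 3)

>>> maze.sense dir=east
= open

>>> stack.push x=east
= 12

>>> maze.move dir=east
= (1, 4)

>>> maze.sense dir=north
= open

>>> stack.push x=north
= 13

>>> maze.move dir=north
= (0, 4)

>>> maze.sense dir=east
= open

>>> stack.push x=east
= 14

>>> maze.move dir=east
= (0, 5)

>>> stack.pop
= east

>>> maze.move dir=west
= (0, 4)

>>> maze.sense dir=west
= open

>>> stack.push x=west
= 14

>>> maze.move dir=west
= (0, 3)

>>> maze.sense dir=west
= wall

>>> stack.pop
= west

>>> maze.move dir=east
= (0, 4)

>>> stack.pop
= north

>>> maze.move dir=south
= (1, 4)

>>> stack.pop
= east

>>> maze.move dir=west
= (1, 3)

>>> maze.sense dir=west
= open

>>> stack.push x=west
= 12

>>> maze.move dir=west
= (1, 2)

>>> maze.sense dir=south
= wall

>>> maze.sense dir=west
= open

>>> stack.push x=west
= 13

>>> maze.move dir=west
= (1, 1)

>>> maze.sense dir=north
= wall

>>> maze.sense dir=south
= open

>>> stack.push x=south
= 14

>>> maze.move dir=south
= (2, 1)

>>> maze.sense dir=south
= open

>>> stack.push x=south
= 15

>>> maze.move dir=south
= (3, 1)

>>> maze.sense dir=east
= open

>>> stack.push x=east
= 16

>>> maze.move dir=east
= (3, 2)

>>> maze.sense dir=south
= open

>>> stack.push x=south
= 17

>>> maze.move dir=south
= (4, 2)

>>> maze.sense dir=west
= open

>>> stack.push x=west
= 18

>>> maze.move dir=west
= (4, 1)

>>> maze.sense dir=west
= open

>>> stack.push x=west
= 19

>>> maze.move dir=west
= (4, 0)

>>> maze.sense dir=north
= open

>>> stack.push x=north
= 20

>>> maze.move dir=north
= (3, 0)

>>> maze.sense dir=north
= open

>>> stack.push x=north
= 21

>>> maze.move dir=north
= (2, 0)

>>> maze.sense dir=north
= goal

>>> maze.move dir=north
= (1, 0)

Answer: (1, 0)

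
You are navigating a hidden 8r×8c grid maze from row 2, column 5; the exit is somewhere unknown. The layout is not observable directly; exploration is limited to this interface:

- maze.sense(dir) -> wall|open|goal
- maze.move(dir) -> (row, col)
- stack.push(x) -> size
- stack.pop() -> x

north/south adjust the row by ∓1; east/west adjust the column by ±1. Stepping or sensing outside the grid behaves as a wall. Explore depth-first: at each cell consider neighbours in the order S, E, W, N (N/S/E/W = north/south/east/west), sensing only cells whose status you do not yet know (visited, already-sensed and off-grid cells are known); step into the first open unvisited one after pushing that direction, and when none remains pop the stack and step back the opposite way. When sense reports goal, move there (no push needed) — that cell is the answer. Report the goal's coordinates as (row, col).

-> maze.sense(dir=south)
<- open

-> stack.push(x=south)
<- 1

-> maze.move(dir=south)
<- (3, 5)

-> maze.sense(dir=south)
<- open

-> stack.push(x=south)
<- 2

-> maze.move(dir=south)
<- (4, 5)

-> maze.sense(dir=south)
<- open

-> stack.push(x=south)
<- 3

-> maze.move(dir=south)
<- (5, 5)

-> maze.sense(dir=south)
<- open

-> stack.push(x=south)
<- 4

-> maze.move(dir=south)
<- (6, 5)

-> maze.sense(dir=south)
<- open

-> stack.push(x=south)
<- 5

-> maze.move(dir=south)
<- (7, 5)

-> maze.sense(dir=east)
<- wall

-> maze.sense(dir=west)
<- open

-> stack.push(x=west)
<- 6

-> maze.move(dir=west)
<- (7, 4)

-> maze.sense(dir=west)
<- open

-> stack.push(x=west)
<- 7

-> maze.move(dir=west)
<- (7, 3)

-> maze.sense(dir=west)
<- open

-> stack.push(x=west)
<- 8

-> maze.move(dir=west)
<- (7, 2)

-> maze.sense(dir=west)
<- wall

-> maze.sense(dir=north)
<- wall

-> stack.pop()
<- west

-> maze.move(dir=east)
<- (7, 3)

-> maze.sense(dir=north)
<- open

-> stack.push(x=north)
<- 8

-> maze.move(dir=north)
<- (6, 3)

-> maze.sense(dir=east)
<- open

-> stack.push(x=east)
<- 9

-> maze.move(dir=east)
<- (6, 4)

-> maze.sense(dir=north)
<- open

-> stack.push(x=north)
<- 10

-> maze.move(dir=north)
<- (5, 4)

-> maze.sense(dir=west)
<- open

-> stack.push(x=west)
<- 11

-> maze.move(dir=west)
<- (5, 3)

-> maze.sense(dir=west)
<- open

-> stack.push(x=west)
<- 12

-> maze.move(dir=west)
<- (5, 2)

-> maze.sense(dir=west)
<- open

-> stack.push(x=west)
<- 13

-> maze.move(dir=west)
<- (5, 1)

-> maze.sense(dir=south)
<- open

-> stack.push(x=south)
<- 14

-> maze.move(dir=south)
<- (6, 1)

-> maze.sense(dir=west)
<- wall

-> stack.pop()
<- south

-> maze.move(dir=north)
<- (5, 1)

-> maze.sense(dir=west)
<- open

-> stack.push(x=west)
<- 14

-> maze.move(dir=west)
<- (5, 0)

-> maze.sense(dir=north)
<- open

-> stack.push(x=north)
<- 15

-> maze.move(dir=north)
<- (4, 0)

-> maze.sense(dir=east)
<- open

-> stack.push(x=east)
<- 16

-> maze.move(dir=east)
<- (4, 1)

-> maze.sense(dir=east)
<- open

-> stack.push(x=east)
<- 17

-> maze.move(dir=east)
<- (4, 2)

-> maze.sense(dir=east)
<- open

-> stack.push(x=east)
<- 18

-> maze.move(dir=east)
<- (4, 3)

-> maze.sense(dir=east)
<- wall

-> maze.sense(dir=north)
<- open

-> stack.push(x=north)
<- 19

-> maze.move(dir=north)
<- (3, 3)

-> maze.sense(dir=east)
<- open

-> stack.push(x=east)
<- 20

-> maze.move(dir=east)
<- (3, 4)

-> maze.sense(dir=north)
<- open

-> stack.push(x=north)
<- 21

-> maze.move(dir=north)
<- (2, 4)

-> maze.sense(dir=west)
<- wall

-> maze.sense(dir=north)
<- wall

-> stack.pop()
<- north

-> maze.move(dir=south)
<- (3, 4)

-> stack.pop()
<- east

-> maze.move(dir=west)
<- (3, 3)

-> maze.sense(dir=west)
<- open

-> stack.push(x=west)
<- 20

-> maze.move(dir=west)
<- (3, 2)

-> maze.sense(dir=west)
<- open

-> stack.push(x=west)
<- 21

-> maze.move(dir=west)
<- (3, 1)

-> maze.sense(dir=west)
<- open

-> stack.push(x=west)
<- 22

-> maze.move(dir=west)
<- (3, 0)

-> maze.sense(dir=north)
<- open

-> stack.push(x=north)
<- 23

-> maze.move(dir=north)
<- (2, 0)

-> maze.sense(dir=east)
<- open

-> stack.push(x=east)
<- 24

-> maze.move(dir=east)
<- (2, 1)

-> maze.sense(dir=east)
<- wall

-> maze.sense(dir=north)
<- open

-> stack.push(x=north)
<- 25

-> maze.move(dir=north)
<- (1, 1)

-> maze.sense(dir=east)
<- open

-> stack.push(x=east)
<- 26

-> maze.move(dir=east)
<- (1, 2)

-> maze.sense(dir=east)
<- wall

-> maze.sense(dir=north)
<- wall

-> stack.pop()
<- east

-> maze.move(dir=west)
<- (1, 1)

-> maze.sense(dir=west)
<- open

-> stack.push(x=west)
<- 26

-> maze.move(dir=west)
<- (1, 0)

-> maze.sense(dir=north)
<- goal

-> maze.move(dir=north)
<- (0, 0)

Answer: (0, 0)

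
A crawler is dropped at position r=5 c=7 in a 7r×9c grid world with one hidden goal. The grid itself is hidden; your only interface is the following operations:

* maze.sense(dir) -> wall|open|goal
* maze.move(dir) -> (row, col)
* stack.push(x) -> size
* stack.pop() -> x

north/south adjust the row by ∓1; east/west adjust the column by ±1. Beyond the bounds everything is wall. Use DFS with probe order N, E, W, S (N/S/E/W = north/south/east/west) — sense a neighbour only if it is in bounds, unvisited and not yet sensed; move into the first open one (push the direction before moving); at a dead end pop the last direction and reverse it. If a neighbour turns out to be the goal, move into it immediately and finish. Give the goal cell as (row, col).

>> maze.sense(dir=north)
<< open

>> stack.push(x=north)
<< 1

>> maze.move(dir=north)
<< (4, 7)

>> maze.sense(dir=north)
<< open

>> stack.push(x=north)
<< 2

>> maze.move(dir=north)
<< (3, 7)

>> maze.sense(dir=north)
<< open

>> stack.push(x=north)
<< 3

>> maze.move(dir=north)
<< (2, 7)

>> maze.sense(dir=north)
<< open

>> stack.push(x=north)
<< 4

>> maze.move(dir=north)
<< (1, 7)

>> maze.sense(dir=north)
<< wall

>> maze.sense(dir=east)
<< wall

>> maze.sense(dir=west)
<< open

>> stack.push(x=west)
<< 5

>> maze.move(dir=west)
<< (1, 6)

>> maze.sense(dir=north)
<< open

>> stack.push(x=north)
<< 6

>> maze.move(dir=north)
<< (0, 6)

>> maze.sense(dir=west)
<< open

>> stack.push(x=west)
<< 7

>> maze.move(dir=west)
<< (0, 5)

>> maze.sense(dir=west)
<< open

>> stack.push(x=west)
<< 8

>> maze.move(dir=west)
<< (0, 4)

>> maze.sense(dir=west)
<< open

>> stack.push(x=west)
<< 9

>> maze.move(dir=west)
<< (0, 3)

>> maze.sense(dir=west)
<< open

>> stack.push(x=west)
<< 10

>> maze.move(dir=west)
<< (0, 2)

>> maze.sense(dir=west)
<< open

>> stack.push(x=west)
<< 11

>> maze.move(dir=west)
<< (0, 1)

>> maze.sense(dir=west)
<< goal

>> maze.move(dir=west)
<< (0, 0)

Answer: (0, 0)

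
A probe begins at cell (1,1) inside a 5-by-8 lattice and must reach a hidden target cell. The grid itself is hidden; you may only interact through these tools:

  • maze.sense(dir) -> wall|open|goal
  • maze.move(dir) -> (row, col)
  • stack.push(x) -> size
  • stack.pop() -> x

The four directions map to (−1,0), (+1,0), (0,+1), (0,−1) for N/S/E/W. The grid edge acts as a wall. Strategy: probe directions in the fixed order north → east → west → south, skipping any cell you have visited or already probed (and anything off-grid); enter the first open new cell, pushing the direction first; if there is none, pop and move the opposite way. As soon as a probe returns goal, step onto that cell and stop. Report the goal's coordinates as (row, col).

>> sense(dir='north')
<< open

>> push(x='north')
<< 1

>> move(dir='north')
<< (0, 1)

>> sense(dir='east')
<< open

>> push(x='east')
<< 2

>> move(dir='east')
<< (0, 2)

>> sense(dir='east')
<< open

>> push(x='east')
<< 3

>> move(dir='east')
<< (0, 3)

>> sense(dir='east')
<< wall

>> sense(dir='south')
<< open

>> push(x='south')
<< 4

>> move(dir='south')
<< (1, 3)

>> sense(dir='east')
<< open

>> push(x='east')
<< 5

>> move(dir='east')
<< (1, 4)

>> sense(dir='east')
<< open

>> push(x='east')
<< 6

>> move(dir='east')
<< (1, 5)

>> sense(dir='north')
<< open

>> push(x='north')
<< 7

>> move(dir='north')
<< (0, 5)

>> sense(dir='east')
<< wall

>> pop()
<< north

>> move(dir='south')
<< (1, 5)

>> sense(dir='east')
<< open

>> push(x='east')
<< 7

>> move(dir='east')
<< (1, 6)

>> sense(dir='east')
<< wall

>> sense(dir='south')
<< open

>> push(x='south')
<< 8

>> move(dir='south')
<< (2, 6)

>> sense(dir='east')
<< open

>> push(x='east')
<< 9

>> move(dir='east')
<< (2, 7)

>> sense(dir='south')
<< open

>> push(x='south')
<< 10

>> move(dir='south')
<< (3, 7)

>> sense(dir='west')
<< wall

>> sense(dir='south')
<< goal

>> move(dir='south')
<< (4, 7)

Answer: (4, 7)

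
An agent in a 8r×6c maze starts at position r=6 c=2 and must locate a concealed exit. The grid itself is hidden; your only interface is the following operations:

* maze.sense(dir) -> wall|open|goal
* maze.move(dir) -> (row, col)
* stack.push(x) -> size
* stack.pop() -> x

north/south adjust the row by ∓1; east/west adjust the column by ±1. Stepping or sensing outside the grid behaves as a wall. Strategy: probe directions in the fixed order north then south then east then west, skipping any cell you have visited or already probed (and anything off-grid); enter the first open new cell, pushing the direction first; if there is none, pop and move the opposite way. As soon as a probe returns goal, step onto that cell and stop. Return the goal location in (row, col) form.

-> maze.sense(dir='north')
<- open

-> stack.push(x='north')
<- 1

-> maze.move(dir='north')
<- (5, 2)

-> maze.sense(dir='north')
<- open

-> stack.push(x='north')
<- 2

-> maze.move(dir='north')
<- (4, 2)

-> maze.sense(dir='north')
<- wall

-> maze.sense(dir='east')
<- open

-> stack.push(x='east')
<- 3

-> maze.move(dir='east')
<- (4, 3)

-> maze.sense(dir='north')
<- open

-> stack.push(x='north')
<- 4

-> maze.move(dir='north')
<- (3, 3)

-> maze.sense(dir='north')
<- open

-> stack.push(x='north')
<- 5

-> maze.move(dir='north')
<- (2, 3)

-> maze.sense(dir='north')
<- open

-> stack.push(x='north')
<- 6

-> maze.move(dir='north')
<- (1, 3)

-> maze.sense(dir='north')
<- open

-> stack.push(x='north')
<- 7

-> maze.move(dir='north')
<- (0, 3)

-> maze.sense(dir='east')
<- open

-> stack.push(x='east')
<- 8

-> maze.move(dir='east')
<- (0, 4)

-> maze.sense(dir='south')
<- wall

-> maze.sense(dir='east')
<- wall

-> stack.pop()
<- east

-> maze.move(dir='west')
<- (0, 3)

-> maze.sense(dir='west')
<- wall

-> stack.pop()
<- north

-> maze.move(dir='south')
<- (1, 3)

-> maze.sense(dir='west')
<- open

-> stack.push(x='west')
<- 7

-> maze.move(dir='west')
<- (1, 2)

-> maze.sense(dir='south')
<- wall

-> maze.sense(dir='west')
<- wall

-> stack.pop()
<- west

-> maze.move(dir='east')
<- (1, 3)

-> stack.pop()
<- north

-> maze.move(dir='south')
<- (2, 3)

-> maze.sense(dir='east')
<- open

-> stack.push(x='east')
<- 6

-> maze.move(dir='east')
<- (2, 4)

-> maze.sense(dir='south')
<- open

-> stack.push(x='south')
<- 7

-> maze.move(dir='south')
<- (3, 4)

-> maze.sense(dir='south')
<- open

-> stack.push(x='south')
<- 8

-> maze.move(dir='south')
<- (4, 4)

-> maze.sense(dir='south')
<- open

-> stack.push(x='south')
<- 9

-> maze.move(dir='south')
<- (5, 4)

-> maze.sense(dir='south')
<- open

-> stack.push(x='south')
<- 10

-> maze.move(dir='south')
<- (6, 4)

-> maze.sense(dir='south')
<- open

-> stack.push(x='south')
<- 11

-> maze.move(dir='south')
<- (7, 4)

-> maze.sense(dir='east')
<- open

-> stack.push(x='east')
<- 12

-> maze.move(dir='east')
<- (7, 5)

-> maze.sense(dir='north')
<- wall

-> stack.pop()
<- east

-> maze.move(dir='west')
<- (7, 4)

-> maze.sense(dir='west')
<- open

-> stack.push(x='west')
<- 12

-> maze.move(dir='west')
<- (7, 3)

-> maze.sense(dir='north')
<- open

-> stack.push(x='north')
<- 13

-> maze.move(dir='north')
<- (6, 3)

-> maze.sense(dir='north')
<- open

-> stack.push(x='north')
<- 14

-> maze.move(dir='north')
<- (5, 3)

-> stack.pop()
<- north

-> maze.move(dir='south')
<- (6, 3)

-> stack.pop()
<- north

-> maze.move(dir='south')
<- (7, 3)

-> maze.sense(dir='west')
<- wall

-> stack.pop()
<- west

-> maze.move(dir='east')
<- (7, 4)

-> stack.pop()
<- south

-> maze.move(dir='north')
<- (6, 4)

-> stack.pop()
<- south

-> maze.move(dir='north')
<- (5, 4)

-> maze.sense(dir='east')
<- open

-> stack.push(x='east')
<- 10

-> maze.move(dir='east')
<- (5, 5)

-> maze.sense(dir='north')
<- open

-> stack.push(x='north')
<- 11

-> maze.move(dir='north')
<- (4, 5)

-> maze.sense(dir='north')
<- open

-> stack.push(x='north')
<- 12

-> maze.move(dir='north')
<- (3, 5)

-> maze.sense(dir='north')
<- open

-> stack.push(x='north')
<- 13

-> maze.move(dir='north')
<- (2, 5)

-> maze.sense(dir='north')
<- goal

-> maze.move(dir='north')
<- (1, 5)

Answer: (1, 5)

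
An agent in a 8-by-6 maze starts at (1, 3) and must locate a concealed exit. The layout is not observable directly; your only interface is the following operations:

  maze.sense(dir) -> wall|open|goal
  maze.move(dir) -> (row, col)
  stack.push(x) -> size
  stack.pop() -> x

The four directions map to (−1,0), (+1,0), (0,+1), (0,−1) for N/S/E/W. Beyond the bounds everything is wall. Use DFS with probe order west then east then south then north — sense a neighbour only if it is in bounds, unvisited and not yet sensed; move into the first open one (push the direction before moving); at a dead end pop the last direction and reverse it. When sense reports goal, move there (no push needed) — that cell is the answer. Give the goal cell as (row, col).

I use maze.sense on dir=west, : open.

I invoke stack.push on x=west, yielding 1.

Calling maze.move on dir=west, which returns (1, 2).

Now I run maze.sense on dir=west, and observe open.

Next I call stack.push on x=west, and see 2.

I call maze.move on dir=west, yielding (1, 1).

I run maze.sense on dir=west, yielding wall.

Then maze.sense on dir=south, : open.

I call stack.push on x=south, yielding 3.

I try maze.move on dir=south, and observe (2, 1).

I try maze.sense on dir=west, yielding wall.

I call maze.sense on dir=east, → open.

Using stack.push on x=east, : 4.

Using maze.move on dir=east, and see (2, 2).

Using maze.sense on dir=east, yielding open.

I run stack.push on x=east, which returns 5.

Now I run maze.move on dir=east, and observe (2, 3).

I call maze.sense on dir=east, yielding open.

Now I run stack.push on x=east, giving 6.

Calling maze.move on dir=east, : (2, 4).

Invoking maze.sense on dir=east, and see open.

Next I call stack.push on x=east, — result: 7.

Calling maze.move on dir=east, yielding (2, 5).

Next I call maze.sense on dir=south, → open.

I use stack.push on x=south, giving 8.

Invoking maze.move on dir=south, : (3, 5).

I run maze.sense on dir=west, : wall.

Now I run maze.sense on dir=south, and observe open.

I invoke stack.push on x=south, and observe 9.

I invoke maze.move on dir=south, → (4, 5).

Invoking maze.sense on dir=west, and get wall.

I invoke maze.sense on dir=south, — result: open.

Invoking stack.push on x=south, → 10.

I invoke maze.move on dir=south, and observe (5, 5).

Next I call maze.sense on dir=west, and get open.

Invoking stack.push on x=west, yielding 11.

I run maze.move on dir=west, yielding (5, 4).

Using maze.sense on dir=west, — result: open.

I run stack.push on x=west, giving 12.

Invoking maze.move on dir=west, yielding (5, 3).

I call maze.sense on dir=west, and get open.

Next I call stack.push on x=west, and get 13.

I invoke maze.move on dir=west, — result: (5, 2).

I run maze.sense on dir=west, : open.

Now I run stack.push on x=west, yielding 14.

I try maze.move on dir=west, yielding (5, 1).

I invoke maze.sense on dir=west, and see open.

I call stack.push on x=west, → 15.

I use maze.move on dir=west, yielding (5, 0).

Calling maze.sense on dir=south, → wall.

I invoke maze.sense on dir=north, → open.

I invoke stack.push on x=north, yielding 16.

Now I run maze.move on dir=north, : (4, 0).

I invoke maze.sense on dir=east, — result: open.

I try stack.push on x=east, and get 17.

I use maze.move on dir=east, giving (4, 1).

I invoke maze.sense on dir=east, and see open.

Invoking stack.push on x=east, giving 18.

I run maze.move on dir=east, and observe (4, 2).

I run maze.sense on dir=east, and observe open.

Calling stack.push on x=east, and see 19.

Invoking maze.move on dir=east, → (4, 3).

I invoke maze.sense on dir=north, → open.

Next I call stack.push on x=north, yielding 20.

Now I run maze.move on dir=north, — result: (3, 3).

I try maze.sense on dir=west, — result: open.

I invoke stack.push on x=west, → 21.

I run maze.move on dir=west, giving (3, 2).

Invoking maze.sense on dir=west, yielding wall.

Invoking stack.pop(), → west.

Now I run maze.move on dir=east, — result: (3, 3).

I run stack.pop(), and get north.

Now I run maze.move on dir=south, and see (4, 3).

I call stack.pop, : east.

I use maze.move on dir=west, and observe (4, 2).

I call stack.pop(), and see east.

Invoking maze.move on dir=west, and see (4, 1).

I call stack.pop, which returns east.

I run maze.move on dir=west, and observe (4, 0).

Using maze.sense on dir=north, yielding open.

Now I run stack.push on x=north, → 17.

I invoke maze.move on dir=north, — result: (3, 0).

Invoking stack.pop, and observe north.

Now I run maze.move on dir=south, and see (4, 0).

I call stack.pop(), and observe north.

Next I call maze.move on dir=south, : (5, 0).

Calling stack.pop, — result: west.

Invoking maze.move on dir=east, : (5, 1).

Now I run maze.sense on dir=south, and get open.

I invoke stack.push on x=south, and get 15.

I run maze.move on dir=south, and observe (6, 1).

Now I run maze.sense on dir=east, yielding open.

I run stack.push on x=east, which returns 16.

Using maze.move on dir=east, : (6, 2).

Using maze.sense on dir=east, → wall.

I try maze.sense on dir=south, and see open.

Calling stack.push on x=south, → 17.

I run maze.move on dir=south, and get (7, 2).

I try maze.sense on dir=west, yielding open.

Calling stack.push on x=west, — result: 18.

Now I run maze.move on dir=west, and observe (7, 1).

Next I call maze.sense on dir=west, and get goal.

Now I run maze.move on dir=west, — result: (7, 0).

Answer: (7, 0)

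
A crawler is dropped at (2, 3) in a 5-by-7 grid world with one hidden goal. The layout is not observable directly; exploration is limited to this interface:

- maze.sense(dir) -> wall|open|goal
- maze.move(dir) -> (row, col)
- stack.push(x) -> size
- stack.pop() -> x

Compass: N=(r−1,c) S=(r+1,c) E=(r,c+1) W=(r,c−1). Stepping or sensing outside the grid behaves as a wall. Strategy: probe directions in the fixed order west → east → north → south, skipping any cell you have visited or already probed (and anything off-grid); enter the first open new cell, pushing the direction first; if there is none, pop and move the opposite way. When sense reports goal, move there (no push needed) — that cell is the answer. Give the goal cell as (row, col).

·→ maze.sense(dir=west)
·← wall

·→ maze.sense(dir=east)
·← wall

·→ maze.sense(dir=north)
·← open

·→ stack.push(x=north)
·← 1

·→ maze.move(dir=north)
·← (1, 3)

·→ maze.sense(dir=west)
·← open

·→ stack.push(x=west)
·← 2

·→ maze.move(dir=west)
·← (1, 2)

·→ maze.sense(dir=west)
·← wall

·→ maze.sense(dir=north)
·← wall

·→ stack.pop()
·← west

·→ maze.move(dir=east)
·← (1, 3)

·→ maze.sense(dir=east)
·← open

·→ stack.push(x=east)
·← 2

·→ maze.move(dir=east)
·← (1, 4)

·→ maze.sense(dir=east)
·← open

·→ stack.push(x=east)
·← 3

·→ maze.move(dir=east)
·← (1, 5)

·→ maze.sense(dir=east)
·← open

·→ stack.push(x=east)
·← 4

·→ maze.move(dir=east)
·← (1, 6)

·→ maze.sense(dir=north)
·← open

·→ stack.push(x=north)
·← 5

·→ maze.move(dir=north)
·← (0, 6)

·→ maze.sense(dir=west)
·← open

·→ stack.push(x=west)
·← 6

·→ maze.move(dir=west)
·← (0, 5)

·→ maze.sense(dir=west)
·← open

·→ stack.push(x=west)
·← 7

·→ maze.move(dir=west)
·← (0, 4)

·→ maze.sense(dir=west)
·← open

·→ stack.push(x=west)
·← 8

·→ maze.move(dir=west)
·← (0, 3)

·→ stack.pop()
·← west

·→ maze.move(dir=east)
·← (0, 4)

·→ stack.pop()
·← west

·→ maze.move(dir=east)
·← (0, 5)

·→ stack.pop()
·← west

·→ maze.move(dir=east)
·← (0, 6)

·→ stack.pop()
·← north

·→ maze.move(dir=south)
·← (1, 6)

·→ maze.sense(dir=south)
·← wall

·→ stack.pop()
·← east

·→ maze.move(dir=west)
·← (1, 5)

·→ maze.sense(dir=south)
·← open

·→ stack.push(x=south)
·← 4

·→ maze.move(dir=south)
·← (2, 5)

·→ maze.sense(dir=south)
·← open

·→ stack.push(x=south)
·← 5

·→ maze.move(dir=south)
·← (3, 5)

·→ maze.sense(dir=west)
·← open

·→ stack.push(x=west)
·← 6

·→ maze.move(dir=west)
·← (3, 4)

·→ maze.sense(dir=west)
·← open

·→ stack.push(x=west)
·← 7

·→ maze.move(dir=west)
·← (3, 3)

·→ maze.sense(dir=west)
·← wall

·→ maze.sense(dir=south)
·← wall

·→ stack.pop()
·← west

·→ maze.move(dir=east)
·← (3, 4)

·→ maze.sense(dir=south)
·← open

·→ stack.push(x=south)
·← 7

·→ maze.move(dir=south)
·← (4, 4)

·→ maze.sense(dir=east)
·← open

·→ stack.push(x=east)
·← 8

·→ maze.move(dir=east)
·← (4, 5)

·→ maze.sense(dir=east)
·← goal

·→ maze.move(dir=east)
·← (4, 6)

Answer: (4, 6)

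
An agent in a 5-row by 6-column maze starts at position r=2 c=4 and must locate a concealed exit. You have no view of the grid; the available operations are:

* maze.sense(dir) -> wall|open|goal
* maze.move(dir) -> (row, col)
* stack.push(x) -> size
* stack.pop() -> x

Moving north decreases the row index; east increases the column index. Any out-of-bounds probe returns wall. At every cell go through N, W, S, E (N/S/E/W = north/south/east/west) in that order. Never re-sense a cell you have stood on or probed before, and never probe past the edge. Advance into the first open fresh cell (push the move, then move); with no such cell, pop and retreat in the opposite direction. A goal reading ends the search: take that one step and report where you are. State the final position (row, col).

Act: maze.sense[dir: north]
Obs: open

Act: stack.push[x: north]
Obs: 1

Act: maze.move[dir: north]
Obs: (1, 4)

Act: maze.sense[dir: north]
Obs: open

Act: stack.push[x: north]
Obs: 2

Act: maze.move[dir: north]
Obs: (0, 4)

Act: maze.sense[dir: west]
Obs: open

Act: stack.push[x: west]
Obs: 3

Act: maze.move[dir: west]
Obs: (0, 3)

Act: maze.sense[dir: west]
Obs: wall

Act: maze.sense[dir: south]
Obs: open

Act: stack.push[x: south]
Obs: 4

Act: maze.move[dir: south]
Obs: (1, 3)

Act: maze.sense[dir: west]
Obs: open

Act: stack.push[x: west]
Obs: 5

Act: maze.move[dir: west]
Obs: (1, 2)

Act: maze.sense[dir: west]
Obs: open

Act: stack.push[x: west]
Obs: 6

Act: maze.move[dir: west]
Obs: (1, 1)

Act: maze.sense[dir: north]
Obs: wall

Act: maze.sense[dir: west]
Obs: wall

Act: maze.sense[dir: south]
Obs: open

Act: stack.push[x: south]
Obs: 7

Act: maze.move[dir: south]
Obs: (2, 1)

Act: maze.sense[dir: west]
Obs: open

Act: stack.push[x: west]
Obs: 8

Act: maze.move[dir: west]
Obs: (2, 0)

Act: maze.sense[dir: south]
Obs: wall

Act: stack.pop[]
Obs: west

Act: maze.move[dir: east]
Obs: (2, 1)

Act: maze.sense[dir: south]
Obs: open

Act: stack.push[x: south]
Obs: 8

Act: maze.move[dir: south]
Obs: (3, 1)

Act: maze.sense[dir: south]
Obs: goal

Act: maze.move[dir: south]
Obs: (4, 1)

Answer: (4, 1)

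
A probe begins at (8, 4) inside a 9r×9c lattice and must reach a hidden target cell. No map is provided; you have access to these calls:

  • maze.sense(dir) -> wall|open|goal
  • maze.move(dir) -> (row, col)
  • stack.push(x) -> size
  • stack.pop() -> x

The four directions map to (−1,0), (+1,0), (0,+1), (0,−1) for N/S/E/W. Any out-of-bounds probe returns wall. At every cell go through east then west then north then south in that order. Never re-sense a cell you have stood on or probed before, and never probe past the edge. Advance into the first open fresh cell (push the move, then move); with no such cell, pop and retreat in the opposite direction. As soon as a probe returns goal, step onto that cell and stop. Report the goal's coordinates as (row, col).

Invoking maze.sense on dir=east, and observe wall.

Now I run maze.sense on dir=west, and get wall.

I use maze.sense on dir=north, and observe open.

Then stack.push on x=north, and see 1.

Now I run maze.move on dir=north, — result: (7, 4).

Now I run maze.sense on dir=east, — result: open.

Invoking stack.push on x=east, yielding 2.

Next I call maze.move on dir=east, which returns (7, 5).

Now I run maze.sense on dir=east, and see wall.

I try maze.sense on dir=north, giving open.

I invoke stack.push on x=north, and get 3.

Now I run maze.move on dir=north, and get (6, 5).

Then maze.sense on dir=east, giving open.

I call stack.push on x=east, and get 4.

I use maze.move on dir=east, : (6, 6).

I call maze.sense on dir=east, giving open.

Next I call stack.push on x=east, → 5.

Calling maze.move on dir=east, : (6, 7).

I use maze.sense on dir=east, → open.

Now I run stack.push on x=east, giving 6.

Then maze.move on dir=east, — result: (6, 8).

Using maze.sense on dir=north, — result: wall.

I run maze.sense on dir=south, giving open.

Calling stack.push on x=south, and observe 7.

I invoke maze.move on dir=south, and observe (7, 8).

Using maze.sense on dir=west, and observe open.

Using stack.push on x=west, and observe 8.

Using maze.move on dir=west, yielding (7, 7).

Invoking maze.sense on dir=south, giving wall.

I invoke stack.pop(), yielding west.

Invoking maze.move on dir=east, yielding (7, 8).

I try maze.sense on dir=south, and observe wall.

I try stack.pop(), — result: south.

I call maze.move on dir=north, — result: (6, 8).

Next I call stack.pop, which returns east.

Now I run maze.move on dir=west, — result: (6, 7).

Calling maze.sense on dir=north, giving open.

Next I call stack.push on x=north, → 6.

I invoke maze.move on dir=north, : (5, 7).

Next I call maze.sense on dir=west, : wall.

I invoke maze.sense on dir=north, — result: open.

Now I run stack.push on x=north, and observe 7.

I invoke maze.move on dir=north, — result: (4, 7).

Next I call maze.sense on dir=east, and get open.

I run stack.push on x=east, which returns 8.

I run maze.move on dir=east, : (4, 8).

I run maze.sense on dir=north, — result: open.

Next I call stack.push on x=north, — result: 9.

Invoking maze.move on dir=north, giving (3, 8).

Calling maze.sense on dir=west, and see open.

I run stack.push on x=west, giving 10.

Now I run maze.move on dir=west, → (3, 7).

Invoking maze.sense on dir=west, yielding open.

I invoke stack.push on x=west, yielding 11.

I use maze.move on dir=west, giving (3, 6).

I use maze.sense on dir=west, which returns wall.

I try maze.sense on dir=north, — result: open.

Invoking stack.push on x=north, and observe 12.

I run maze.move on dir=north, — result: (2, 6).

I use maze.sense on dir=east, giving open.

I call stack.push on x=east, and get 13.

I try maze.move on dir=east, yielding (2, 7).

I invoke maze.sense on dir=east, → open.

Using stack.push on x=east, → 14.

I try maze.move on dir=east, → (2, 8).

I invoke maze.sense on dir=north, — result: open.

Calling stack.push on x=north, and get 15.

Invoking maze.move on dir=north, → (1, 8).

I use maze.sense on dir=west, which returns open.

Invoking stack.push on x=west, and see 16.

I invoke maze.move on dir=west, giving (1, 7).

Then maze.sense on dir=west, → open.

Next I call stack.push on x=west, — result: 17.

I try maze.move on dir=west, and see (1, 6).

Invoking maze.sense on dir=west, yielding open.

I call stack.push on x=west, yielding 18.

I try maze.move on dir=west, → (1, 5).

I use maze.sense on dir=west, and get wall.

Using maze.sense on dir=north, yielding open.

Invoking stack.push on x=north, — result: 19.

Invoking maze.move on dir=north, giving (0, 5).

I call maze.sense on dir=east, which returns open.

I use stack.push on x=east, giving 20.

Now I run maze.move on dir=east, giving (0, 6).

Invoking maze.sense on dir=east, : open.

Next I call stack.push on x=east, and see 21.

Using maze.move on dir=east, and get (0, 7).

Then maze.sense on dir=east, : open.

Calling stack.push on x=east, — result: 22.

Using maze.move on dir=east, yielding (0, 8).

Using stack.pop(), which returns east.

I run maze.move on dir=west, : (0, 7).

I invoke stack.pop, and get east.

I try maze.move on dir=west, and get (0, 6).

I call stack.pop(), — result: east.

I run maze.move on dir=west, and see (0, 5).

Next I call maze.sense on dir=west, — result: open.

Next I call stack.push on x=west, — result: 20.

Calling maze.move on dir=west, yielding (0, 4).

Using maze.sense on dir=west, yielding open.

I invoke stack.push on x=west, and get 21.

Invoking maze.move on dir=west, giving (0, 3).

I run maze.sense on dir=west, and observe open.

I invoke stack.push on x=west, yielding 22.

I use maze.move on dir=west, which returns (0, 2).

Using maze.sense on dir=west, which returns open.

I call stack.push on x=west, : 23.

Then maze.move on dir=west, and get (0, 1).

I invoke maze.sense on dir=west, : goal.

Next I call maze.move on dir=west, — result: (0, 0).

Answer: (0, 0)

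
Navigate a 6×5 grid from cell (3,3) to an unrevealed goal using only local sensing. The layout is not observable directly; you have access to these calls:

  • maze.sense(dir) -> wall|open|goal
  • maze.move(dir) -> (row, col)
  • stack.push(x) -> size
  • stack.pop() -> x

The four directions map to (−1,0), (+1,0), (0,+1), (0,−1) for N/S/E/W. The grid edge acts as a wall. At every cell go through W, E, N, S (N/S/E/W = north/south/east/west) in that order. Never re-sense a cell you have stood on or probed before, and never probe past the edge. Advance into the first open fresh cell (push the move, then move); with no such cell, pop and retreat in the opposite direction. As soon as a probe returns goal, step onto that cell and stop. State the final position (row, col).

·→ sense(dir=west)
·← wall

·→ sense(dir=east)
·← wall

·→ sense(dir=north)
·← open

·→ push(x=north)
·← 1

·→ move(dir=north)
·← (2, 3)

·→ sense(dir=west)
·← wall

·→ sense(dir=east)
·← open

·→ push(x=east)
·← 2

·→ move(dir=east)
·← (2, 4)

·→ sense(dir=north)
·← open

·→ push(x=north)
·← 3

·→ move(dir=north)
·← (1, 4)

·→ sense(dir=west)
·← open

·→ push(x=west)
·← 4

·→ move(dir=west)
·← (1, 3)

·→ sense(dir=west)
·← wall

·→ sense(dir=north)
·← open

·→ push(x=north)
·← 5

·→ move(dir=north)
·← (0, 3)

·→ sense(dir=west)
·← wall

·→ sense(dir=east)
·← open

·→ push(x=east)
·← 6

·→ move(dir=east)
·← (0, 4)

·→ pop()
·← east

·→ move(dir=west)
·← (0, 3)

·→ pop()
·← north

·→ move(dir=south)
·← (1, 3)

·→ pop()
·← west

·→ move(dir=east)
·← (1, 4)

·→ pop()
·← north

·→ move(dir=south)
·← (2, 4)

·→ pop()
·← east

·→ move(dir=west)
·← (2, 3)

·→ pop()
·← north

·→ move(dir=south)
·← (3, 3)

·→ sense(dir=south)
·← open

·→ push(x=south)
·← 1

·→ move(dir=south)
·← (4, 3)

·→ sense(dir=west)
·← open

·→ push(x=west)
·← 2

·→ move(dir=west)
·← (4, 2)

·→ sense(dir=west)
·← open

·→ push(x=west)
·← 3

·→ move(dir=west)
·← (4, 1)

·→ sense(dir=west)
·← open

·→ push(x=west)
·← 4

·→ move(dir=west)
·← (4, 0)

·→ sense(dir=north)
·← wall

·→ sense(dir=south)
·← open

·→ push(x=south)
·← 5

·→ move(dir=south)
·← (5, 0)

·→ sense(dir=east)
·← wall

·→ pop()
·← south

·→ move(dir=north)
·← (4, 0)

·→ pop()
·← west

·→ move(dir=east)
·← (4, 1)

·→ sense(dir=north)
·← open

·→ push(x=north)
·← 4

·→ move(dir=north)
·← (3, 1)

·→ sense(dir=north)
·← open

·→ push(x=north)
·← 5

·→ move(dir=north)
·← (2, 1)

·→ sense(dir=west)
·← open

·→ push(x=west)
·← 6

·→ move(dir=west)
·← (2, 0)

·→ sense(dir=north)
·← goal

·→ move(dir=north)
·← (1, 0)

Answer: (1, 0)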